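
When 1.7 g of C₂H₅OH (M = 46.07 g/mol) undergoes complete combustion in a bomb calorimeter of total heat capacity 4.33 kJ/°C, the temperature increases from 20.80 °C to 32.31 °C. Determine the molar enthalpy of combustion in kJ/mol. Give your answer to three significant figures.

ΔT = 32.31 − 20.80 = 11.51 °C
q_cal = C_cal × ΔT = 4.33 × 11.51 = 49.8383 kJ
n = 1.7 / 46.07 = 0.03690 mol
q_rxn = −q_cal = -49.8383 kJ
ΔH = -49.8383 / 0.03690 = -1351 kJ/mol

ΔH = -1350 kJ/mol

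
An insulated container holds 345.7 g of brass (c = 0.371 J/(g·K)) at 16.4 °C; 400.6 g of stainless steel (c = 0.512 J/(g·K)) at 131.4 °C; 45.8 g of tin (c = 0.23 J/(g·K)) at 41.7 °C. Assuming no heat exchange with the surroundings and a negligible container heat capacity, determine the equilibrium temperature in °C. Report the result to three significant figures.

T_f = 85.8 °C

Σ mᵢcᵢ(T − Tᵢ) = 0  ⇒  T = Σ mᵢcᵢTᵢ / Σ mᵢcᵢ
Σ mᵢcᵢ = 345.7×0.371 + 400.6×0.512 + 45.8×0.23 = 343.8959
Σ mᵢcᵢTᵢ = 128.2547×16.4 + 205.1072×131.4 + 10.534×41.7 = 29494
T = 29494 / 343.8959 = 85.76 °C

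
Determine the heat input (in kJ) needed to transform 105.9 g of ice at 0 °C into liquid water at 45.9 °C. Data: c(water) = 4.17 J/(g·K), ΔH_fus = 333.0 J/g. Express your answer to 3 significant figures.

q = 55.5 kJ

q1 (melt at 0 °C): 105.9 × 333.0 = 35265 J
q2 (heat water 0.0→45.9 °C): 105.9 × 4.17 × 45.9 = 20270 J
Total: 35265 + 20270 = 55535 J = 55.5 kJ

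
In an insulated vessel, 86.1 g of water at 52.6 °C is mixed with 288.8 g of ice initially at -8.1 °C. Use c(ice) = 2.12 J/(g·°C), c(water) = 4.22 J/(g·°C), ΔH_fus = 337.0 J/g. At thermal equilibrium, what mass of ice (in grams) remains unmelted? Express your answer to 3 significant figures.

m_ice remaining = 247 g

Heat to warm all ice to 0 °C: 288.8×2.12×8.1 = 4959.3 J
Heat released by water cooling to 0 °C: 86.1×4.22×52.6 = 19112 J
19112 J < 4959.3 + 288.8×337.0 = 102284.9 J, so not all ice melts; final T = 0 °C.
Heat left for melting: 19112 − 4959.3 = 14152.7 J
Mass melted = 14152.7 / 337.0 = 42.00 g
Ice remaining = 288.8 − 42.00 = 246.80 g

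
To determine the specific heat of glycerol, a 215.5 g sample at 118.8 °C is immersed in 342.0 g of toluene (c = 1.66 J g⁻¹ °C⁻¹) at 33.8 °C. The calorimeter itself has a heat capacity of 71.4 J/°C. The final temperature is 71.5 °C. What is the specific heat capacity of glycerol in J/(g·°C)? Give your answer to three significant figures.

c = 2.36 J/(g·°C)

q_gained = (342.0 × 1.66 + 71.4) × (71.5 − 33.8) = 24090 J
q_lost = 215.5 × c × (118.8 − 71.5) = 10193.15 c
Set equal: c = 24090 / 10193.15 = 2.36 J/(g·°C)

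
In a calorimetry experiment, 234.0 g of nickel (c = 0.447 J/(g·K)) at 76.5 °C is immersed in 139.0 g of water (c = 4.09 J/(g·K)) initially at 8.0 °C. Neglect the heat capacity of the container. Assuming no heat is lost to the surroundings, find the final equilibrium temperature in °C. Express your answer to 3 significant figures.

T_f = 18.6 °C

Heat lost by nickel = heat gained by water.
(234.0)(0.447)(76.5 − T) = (139.0)(4.09)(T − 8.0)
104.598 (76.5 − T) = 568.51 (T − 8.0)
8001.7 − 104.598 T = 568.51 T − 4548.1
12549.8 = 673.108 T
T = 18.64 °C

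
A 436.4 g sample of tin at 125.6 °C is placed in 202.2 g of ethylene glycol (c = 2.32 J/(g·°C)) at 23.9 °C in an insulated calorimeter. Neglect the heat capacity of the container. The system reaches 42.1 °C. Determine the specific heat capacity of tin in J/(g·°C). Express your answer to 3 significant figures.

q_gained = (202.2 × 2.32) × (42.1 − 23.9) = 8538 J
q_lost = 436.4 × c × (125.6 − 42.1) = 36439.4 c
Set equal: c = 8538 / 36439.4 = 0.234 J/(g·°C)

c = 0.234 J/(g·°C)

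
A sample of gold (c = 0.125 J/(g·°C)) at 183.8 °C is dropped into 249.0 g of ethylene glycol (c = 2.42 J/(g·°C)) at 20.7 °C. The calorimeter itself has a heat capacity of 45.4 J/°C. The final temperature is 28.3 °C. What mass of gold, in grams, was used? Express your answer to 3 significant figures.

m = 253 g

q_gained = (249.0 × 2.42 + 45.4) × (28.3 − 20.7) = 4925 J
q_lost = m × 0.125 × (183.8 − 28.3) = 19.4375 m
m = 4925 / 19.4375 = 253 g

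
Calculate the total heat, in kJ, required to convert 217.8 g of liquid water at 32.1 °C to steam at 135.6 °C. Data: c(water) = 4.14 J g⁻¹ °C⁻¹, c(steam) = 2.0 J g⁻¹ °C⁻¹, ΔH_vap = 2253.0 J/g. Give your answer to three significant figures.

q = 567 kJ

q1 (heat water 32.1→100.0 °C): 217.8 × 4.14 × 67.9 = 61225 J
q2 (vaporize at 100 °C): 217.8 × 2253.0 = 490703 J
q3 (heat steam 100.0→135.6 °C): 217.8 × 2.0 × 35.6 = 15507 J
Total: 61225 + 490703 + 15507 = 567435 J = 567 kJ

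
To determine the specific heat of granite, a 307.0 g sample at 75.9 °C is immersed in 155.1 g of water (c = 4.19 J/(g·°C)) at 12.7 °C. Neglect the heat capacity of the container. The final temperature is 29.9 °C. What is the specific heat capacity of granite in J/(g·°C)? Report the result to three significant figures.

c = 0.792 J/(g·°C)

q_gained = (155.1 × 4.19) × (29.9 − 12.7) = 11180 J
q_lost = 307.0 × c × (75.9 − 29.9) = 14122 c
Set equal: c = 11180 / 14122 = 0.792 J/(g·°C)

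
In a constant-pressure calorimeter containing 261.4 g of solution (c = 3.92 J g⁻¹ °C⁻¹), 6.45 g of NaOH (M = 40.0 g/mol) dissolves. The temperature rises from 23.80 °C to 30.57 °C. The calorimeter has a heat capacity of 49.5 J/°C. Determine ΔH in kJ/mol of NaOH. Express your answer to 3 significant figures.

|ΔT| = |30.57 − 23.80| = 6.77 °C
|q_surr| = (261.4 × 3.92 + 49.5) × 6.77 = 1074.188 × 6.77 = 7272 J
n(NaOH) = 6.45 / 40.0 = 0.1613 mol
Temperature rose, so q_rxn = −|q_surr| = -7.272 kJ
ΔH = q_rxn / n = -45.08 kJ/mol

ΔH = -45.1 kJ/mol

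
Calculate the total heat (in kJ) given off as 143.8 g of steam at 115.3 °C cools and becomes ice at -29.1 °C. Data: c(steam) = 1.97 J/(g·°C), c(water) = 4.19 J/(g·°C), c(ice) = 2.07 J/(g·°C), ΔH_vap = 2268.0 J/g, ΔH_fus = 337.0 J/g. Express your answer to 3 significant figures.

q1 (cool steam 115.3→100 °C): 143.8 × 1.97 × 15.3 = 4334 J
q2 (condense at 100 °C): 143.8 × 2268.0 = 326138 J
q3 (cool water 100→0 °C): 143.8 × 4.19 × 100.0 = 60252 J
q4 (freeze at 0 °C): 143.8 × 337.0 = 48461 J
q5 (cool ice 0→-29.1 °C): 143.8 × 2.07 × 29.1 = 8662 J
Total: 4334 + 326138 + 60252 + 48461 + 8662 = 447847 J = 448 kJ

q = 448 kJ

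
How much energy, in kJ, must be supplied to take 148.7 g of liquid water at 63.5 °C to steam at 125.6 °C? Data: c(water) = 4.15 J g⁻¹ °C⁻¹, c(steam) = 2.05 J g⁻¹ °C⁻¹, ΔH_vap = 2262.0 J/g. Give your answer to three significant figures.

q = 367 kJ

q1 (heat water 63.5→100.0 °C): 148.7 × 4.15 × 36.5 = 22524 J
q2 (vaporize at 100 °C): 148.7 × 2262.0 = 336359 J
q3 (heat steam 100.0→125.6 °C): 148.7 × 2.05 × 25.6 = 7804 J
Total: 22524 + 336359 + 7804 = 366687 J = 367 kJ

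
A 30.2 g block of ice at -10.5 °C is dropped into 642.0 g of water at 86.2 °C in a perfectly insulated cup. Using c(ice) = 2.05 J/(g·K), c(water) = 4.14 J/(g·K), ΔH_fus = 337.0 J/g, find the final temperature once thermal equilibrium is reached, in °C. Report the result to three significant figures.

T_f = 78.4 °C

Heat to bring ice to 0 °C and melt it: q₁ = 30.2×2.05×10.5 + 30.2×337.0 = 10827 J
Heat the water can supply cooling to 0 °C: 642.0×4.14×86.2 = 229109 J > q₁, so all ice melts.
Energy balance: 642.0×4.14×(86.2 − T) = 10827 + 30.2×4.14×(T − 0)
2657.88(86.2 − T) = 10827 + 125.028 T
229109 − 10827 = 2782.908 T
T = 218282 / 2782.908 = 78.44 °C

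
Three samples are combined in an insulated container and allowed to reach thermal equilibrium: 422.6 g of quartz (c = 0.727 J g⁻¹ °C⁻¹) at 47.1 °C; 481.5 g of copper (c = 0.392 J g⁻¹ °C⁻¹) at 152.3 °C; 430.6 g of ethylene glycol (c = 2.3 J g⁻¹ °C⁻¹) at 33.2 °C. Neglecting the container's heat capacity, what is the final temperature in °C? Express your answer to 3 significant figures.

Σ mᵢcᵢ(T − Tᵢ) = 0  ⇒  T = Σ mᵢcᵢTᵢ / Σ mᵢcᵢ
Σ mᵢcᵢ = 422.6×0.727 + 481.5×0.392 + 430.6×2.3 = 1486.3582
Σ mᵢcᵢTᵢ = 307.2302×47.1 + 188.748×152.3 + 990.38×33.2 = 76097
T = 76097 / 1486.3582 = 51.20 °C

T_f = 51.2 °C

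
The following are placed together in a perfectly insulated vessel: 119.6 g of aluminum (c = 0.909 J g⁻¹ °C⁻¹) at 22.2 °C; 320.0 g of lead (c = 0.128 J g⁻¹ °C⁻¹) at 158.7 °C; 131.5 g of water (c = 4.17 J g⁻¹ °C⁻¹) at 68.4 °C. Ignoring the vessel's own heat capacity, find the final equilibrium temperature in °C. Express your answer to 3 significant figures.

Σ mᵢcᵢ(T − Tᵢ) = 0  ⇒  T = Σ mᵢcᵢTᵢ / Σ mᵢcᵢ
Σ mᵢcᵢ = 119.6×0.909 + 320.0×0.128 + 131.5×4.17 = 698.0314
Σ mᵢcᵢTᵢ = 108.7164×22.2 + 40.96×158.7 + 548.355×68.4 = 46421
T = 46421 / 698.0314 = 66.50 °C

T_f = 66.5 °C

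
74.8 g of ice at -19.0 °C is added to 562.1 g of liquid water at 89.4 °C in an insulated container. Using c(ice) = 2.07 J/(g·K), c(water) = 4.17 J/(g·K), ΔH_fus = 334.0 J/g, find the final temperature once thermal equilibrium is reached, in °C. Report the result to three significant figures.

T_f = 68.4 °C

Heat to bring ice to 0 °C and melt it: q₁ = 74.8×2.07×19.0 + 74.8×334.0 = 27925 J
Heat the water can supply cooling to 0 °C: 562.1×4.17×89.4 = 209550 J > q₁, so all ice melts.
Energy balance: 562.1×4.17×(89.4 − T) = 27925 + 74.8×4.17×(T − 0)
2343.957(89.4 − T) = 27925 + 311.916 T
209550 − 27925 = 2655.873 T
T = 181625 / 2655.873 = 68.39 °C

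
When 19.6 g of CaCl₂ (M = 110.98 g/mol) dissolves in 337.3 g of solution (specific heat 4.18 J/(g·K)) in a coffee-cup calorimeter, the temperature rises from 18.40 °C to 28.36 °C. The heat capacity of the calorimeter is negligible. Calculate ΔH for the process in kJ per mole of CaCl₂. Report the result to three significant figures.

|ΔT| = |28.36 − 18.40| = 9.96 °C
|q_surr| = (337.3 × 4.18) × 9.96 = 1409.914 × 9.96 = 14040 J
n(CaCl₂) = 19.6 / 110.98 = 0.1766 mol
Temperature rose, so q_rxn = −|q_surr| = -14.04 kJ
ΔH = q_rxn / n = -79.50 kJ/mol

ΔH = -79.5 kJ/mol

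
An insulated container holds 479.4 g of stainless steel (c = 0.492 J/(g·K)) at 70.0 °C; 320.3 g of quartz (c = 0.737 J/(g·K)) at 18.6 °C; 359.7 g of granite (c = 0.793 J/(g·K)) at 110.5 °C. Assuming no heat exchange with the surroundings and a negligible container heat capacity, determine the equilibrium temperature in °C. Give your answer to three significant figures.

T_f = 69.2 °C

Σ mᵢcᵢ(T − Tᵢ) = 0  ⇒  T = Σ mᵢcᵢTᵢ / Σ mᵢcᵢ
Σ mᵢcᵢ = 479.4×0.492 + 320.3×0.737 + 359.7×0.793 = 757.1680
Σ mᵢcᵢTᵢ = 235.8648×70.0 + 236.0611×18.6 + 285.2421×110.5 = 52421
T = 52421 / 757.1680 = 69.23 °C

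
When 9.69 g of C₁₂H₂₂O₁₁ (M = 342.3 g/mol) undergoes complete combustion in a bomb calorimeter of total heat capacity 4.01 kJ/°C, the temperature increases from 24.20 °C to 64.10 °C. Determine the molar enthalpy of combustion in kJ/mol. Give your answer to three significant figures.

ΔH = -5650 kJ/mol

ΔT = 64.10 − 24.20 = 39.90 °C
q_cal = C_cal × ΔT = 4.01 × 39.90 = 159.999 kJ
n = 9.69 / 342.3 = 0.02831 mol
q_rxn = −q_cal = -159.999 kJ
ΔH = -159.999 / 0.02831 = -5652 kJ/mol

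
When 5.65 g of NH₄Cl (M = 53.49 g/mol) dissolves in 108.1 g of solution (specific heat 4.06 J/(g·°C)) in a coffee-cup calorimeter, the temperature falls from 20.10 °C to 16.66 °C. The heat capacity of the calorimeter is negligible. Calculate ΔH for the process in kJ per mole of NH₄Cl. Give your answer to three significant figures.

|ΔT| = |16.66 − 20.10| = 3.44 °C
|q_surr| = (108.1 × 4.06) × 3.44 = 438.886 × 3.44 = 1510 J
n(NH₄Cl) = 5.65 / 53.49 = 0.1056 mol
Temperature fell, so q_rxn = +|q_surr| = 1.510 kJ
ΔH = q_rxn / n = 14.30 kJ/mol

ΔH = 14.3 kJ/mol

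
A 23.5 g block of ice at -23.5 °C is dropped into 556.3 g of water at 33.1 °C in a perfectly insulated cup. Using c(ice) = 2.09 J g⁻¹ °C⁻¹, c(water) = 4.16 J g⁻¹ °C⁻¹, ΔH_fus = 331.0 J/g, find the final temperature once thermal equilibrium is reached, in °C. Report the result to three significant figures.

T_f = 28.1 °C

Heat to bring ice to 0 °C and melt it: q₁ = 23.5×2.09×23.5 + 23.5×331.0 = 8932.7 J
Heat the water can supply cooling to 0 °C: 556.3×4.16×33.1 = 76600.3 J > q₁, so all ice melts.
Energy balance: 556.3×4.16×(33.1 − T) = 8932.7 + 23.5×4.16×(T − 0)
2314.208(33.1 − T) = 8932.7 + 97.76 T
76600.3 − 8932.7 = 2411.968 T
T = 67667.6 / 2411.968 = 28.05 °C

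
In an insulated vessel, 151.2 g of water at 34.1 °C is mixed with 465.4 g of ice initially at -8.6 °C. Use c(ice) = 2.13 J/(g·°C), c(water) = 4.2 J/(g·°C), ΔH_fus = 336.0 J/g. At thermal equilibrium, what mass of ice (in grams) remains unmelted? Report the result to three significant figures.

m_ice remaining = 426 g

Heat to warm all ice to 0 °C: 465.4×2.13×8.6 = 8525.2 J
Heat released by water cooling to 0 °C: 151.2×4.2×34.1 = 21655 J
21655 J < 8525.2 + 465.4×336.0 = 164899.6 J, so not all ice melts; final T = 0 °C.
Heat left for melting: 21655 − 8525.2 = 13129.8 J
Mass melted = 13129.8 / 336.0 = 39.08 g
Ice remaining = 465.4 − 39.08 = 426.32 g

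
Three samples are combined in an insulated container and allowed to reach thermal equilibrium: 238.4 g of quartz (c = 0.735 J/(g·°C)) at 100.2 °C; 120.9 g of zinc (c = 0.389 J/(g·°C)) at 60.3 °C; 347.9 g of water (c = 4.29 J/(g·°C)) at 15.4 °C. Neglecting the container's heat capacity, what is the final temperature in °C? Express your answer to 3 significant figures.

Σ mᵢcᵢ(T − Tᵢ) = 0  ⇒  T = Σ mᵢcᵢTᵢ / Σ mᵢcᵢ
Σ mᵢcᵢ = 238.4×0.735 + 120.9×0.389 + 347.9×4.29 = 1714.7451
Σ mᵢcᵢTᵢ = 175.224×100.2 + 47.0301×60.3 + 1492.491×15.4 = 43378
T = 43378 / 1714.7451 = 25.30 °C

T_f = 25.3 °C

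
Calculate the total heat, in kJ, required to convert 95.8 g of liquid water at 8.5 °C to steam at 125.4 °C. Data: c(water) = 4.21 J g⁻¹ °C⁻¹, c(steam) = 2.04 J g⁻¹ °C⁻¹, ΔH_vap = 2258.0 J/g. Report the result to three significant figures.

q1 (heat water 8.5→100.0 °C): 95.8 × 4.21 × 91.5 = 36904 J
q2 (vaporize at 100 °C): 95.8 × 2258.0 = 216316 J
q3 (heat steam 100.0→125.4 °C): 95.8 × 2.04 × 25.4 = 4964 J
Total: 36904 + 216316 + 4964 = 258184 J = 258 kJ

q = 258 kJ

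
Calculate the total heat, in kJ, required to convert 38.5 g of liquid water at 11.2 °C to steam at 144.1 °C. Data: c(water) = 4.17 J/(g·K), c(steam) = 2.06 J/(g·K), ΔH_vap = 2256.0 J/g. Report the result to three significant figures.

q1 (heat water 11.2→100.0 °C): 38.5 × 4.17 × 88.8 = 14256 J
q2 (vaporize at 100 °C): 38.5 × 2256.0 = 86856 J
q3 (heat steam 100.0→144.1 °C): 38.5 × 2.06 × 44.1 = 3498 J
Total: 14256 + 86856 + 3498 = 104610 J = 105 kJ

q = 105 kJ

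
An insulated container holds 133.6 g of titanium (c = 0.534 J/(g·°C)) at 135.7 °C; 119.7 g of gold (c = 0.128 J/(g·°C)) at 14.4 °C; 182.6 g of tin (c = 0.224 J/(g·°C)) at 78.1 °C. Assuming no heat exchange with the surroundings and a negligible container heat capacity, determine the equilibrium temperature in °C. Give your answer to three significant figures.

Σ mᵢcᵢ(T − Tᵢ) = 0  ⇒  T = Σ mᵢcᵢTᵢ / Σ mᵢcᵢ
Σ mᵢcᵢ = 133.6×0.534 + 119.7×0.128 + 182.6×0.224 = 127.5664
Σ mᵢcᵢTᵢ = 71.3424×135.7 + 15.3216×14.4 + 40.9024×78.1 = 13096
T = 13096 / 127.5664 = 102.7 °C

T_f = 103 °C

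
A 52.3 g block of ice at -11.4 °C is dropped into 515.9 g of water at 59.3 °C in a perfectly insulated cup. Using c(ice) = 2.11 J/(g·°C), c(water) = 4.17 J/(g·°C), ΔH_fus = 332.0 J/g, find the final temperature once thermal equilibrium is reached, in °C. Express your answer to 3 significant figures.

Heat to bring ice to 0 °C and melt it: q₁ = 52.3×2.11×11.4 + 52.3×332.0 = 18622 J
Heat the water can supply cooling to 0 °C: 515.9×4.17×59.3 = 127572 J > q₁, so all ice melts.
Energy balance: 515.9×4.17×(59.3 − T) = 18622 + 52.3×4.17×(T − 0)
2151.303(59.3 − T) = 18622 + 218.091 T
127572 − 18622 = 2369.394 T
T = 108950 / 2369.394 = 45.98 °C

T_f = 46.0 °C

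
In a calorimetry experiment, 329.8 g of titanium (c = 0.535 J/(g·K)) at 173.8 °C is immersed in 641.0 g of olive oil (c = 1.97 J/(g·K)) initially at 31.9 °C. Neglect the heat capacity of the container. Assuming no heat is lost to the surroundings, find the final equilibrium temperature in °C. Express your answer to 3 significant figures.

T_f = 49.3 °C

Heat lost by titanium = heat gained by olive oil.
(329.8)(0.535)(173.8 − T) = (641.0)(1.97)(T − 31.9)
176.443 (173.8 − T) = 1262.77 (T − 31.9)
30666 − 176.443 T = 1262.77 T − 40282
70948 = 1439.213 T
T = 49.30 °C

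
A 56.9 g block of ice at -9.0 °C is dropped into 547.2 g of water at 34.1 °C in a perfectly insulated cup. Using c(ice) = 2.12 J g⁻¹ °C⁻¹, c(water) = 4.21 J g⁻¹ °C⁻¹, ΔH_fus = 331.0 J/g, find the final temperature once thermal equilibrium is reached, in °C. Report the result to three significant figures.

T_f = 23.1 °C

Heat to bring ice to 0 °C and melt it: q₁ = 56.9×2.12×9.0 + 56.9×331.0 = 19920 J
Heat the water can supply cooling to 0 °C: 547.2×4.21×34.1 = 78556.6 J > q₁, so all ice melts.
Energy balance: 547.2×4.21×(34.1 − T) = 19920 + 56.9×4.21×(T − 0)
2303.712(34.1 − T) = 19920 + 239.549 T
78556.6 − 19920 = 2543.261 T
T = 58636.6 / 2543.261 = 23.06 °C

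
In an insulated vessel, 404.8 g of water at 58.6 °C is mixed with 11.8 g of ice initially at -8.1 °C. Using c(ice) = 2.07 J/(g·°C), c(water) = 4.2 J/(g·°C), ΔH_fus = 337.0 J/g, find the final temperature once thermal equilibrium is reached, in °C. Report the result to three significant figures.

T_f = 54.6 °C

Heat to bring ice to 0 °C and melt it: q₁ = 11.8×2.07×8.1 + 11.8×337.0 = 4174.5 J
Heat the water can supply cooling to 0 °C: 404.8×4.2×58.6 = 99629.4 J > q₁, so all ice melts.
Energy balance: 404.8×4.2×(58.6 − T) = 4174.5 + 11.8×4.2×(T − 0)
1700.16(58.6 − T) = 4174.5 + 49.56 T
99629.4 − 4174.5 = 1749.72 T
T = 95454.9 / 1749.72 = 54.55 °C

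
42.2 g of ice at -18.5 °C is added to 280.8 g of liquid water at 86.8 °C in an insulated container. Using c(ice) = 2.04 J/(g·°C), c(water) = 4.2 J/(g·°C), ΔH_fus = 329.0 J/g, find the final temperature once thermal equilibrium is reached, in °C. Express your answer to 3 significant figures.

T_f = 64.1 °C

Heat to bring ice to 0 °C and melt it: q₁ = 42.2×2.04×18.5 + 42.2×329.0 = 15476 J
Heat the water can supply cooling to 0 °C: 280.8×4.2×86.8 = 102368 J > q₁, so all ice melts.
Energy balance: 280.8×4.2×(86.8 − T) = 15476 + 42.2×4.2×(T − 0)
1179.36(86.8 − T) = 15476 + 177.24 T
102368 − 15476 = 1356.60 T
T = 86892 / 1356.60 = 64.05 °C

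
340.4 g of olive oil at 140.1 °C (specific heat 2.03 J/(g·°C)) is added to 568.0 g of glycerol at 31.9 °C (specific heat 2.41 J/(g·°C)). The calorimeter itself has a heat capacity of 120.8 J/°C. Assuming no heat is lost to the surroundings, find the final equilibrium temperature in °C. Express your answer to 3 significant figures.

Heat lost by olive oil = heat gained by glycerol + calorimeter.
(340.4)(2.03)(140.1 − T) = [(568.0)(2.41) + 120.8](T − 31.9)
691.012 (140.1 − T) = 1489.68 (T − 31.9)
96811 − 691.012 T = 1489.68 T − 47521
144332 = 2180.692 T
T = 66.19 °C

T_f = 66.2 °C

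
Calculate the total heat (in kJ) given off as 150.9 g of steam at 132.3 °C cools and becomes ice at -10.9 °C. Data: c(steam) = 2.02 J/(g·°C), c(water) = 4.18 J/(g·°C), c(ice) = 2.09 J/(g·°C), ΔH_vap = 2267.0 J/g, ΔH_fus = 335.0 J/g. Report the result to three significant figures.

q = 469 kJ

q1 (cool steam 132.3→100 °C): 150.9 × 2.02 × 32.3 = 9846 J
q2 (condense at 100 °C): 150.9 × 2267.0 = 342090 J
q3 (cool water 100→0 °C): 150.9 × 4.18 × 100.0 = 63076 J
q4 (freeze at 0 °C): 150.9 × 335.0 = 50552 J
q5 (cool ice 0→-10.9 °C): 150.9 × 2.09 × 10.9 = 3438 J
Total: 9846 + 342090 + 63076 + 50552 + 3438 = 469002 J = 469 kJ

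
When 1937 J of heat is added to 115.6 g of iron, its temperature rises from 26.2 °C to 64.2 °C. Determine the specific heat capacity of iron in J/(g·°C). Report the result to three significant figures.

c = 0.441 J/(g·°C)

c = q / (m ΔT) = 1937 / (115.6 × 38.0)
c = 1937 / 4392.8 = 0.441 J/(g·°C)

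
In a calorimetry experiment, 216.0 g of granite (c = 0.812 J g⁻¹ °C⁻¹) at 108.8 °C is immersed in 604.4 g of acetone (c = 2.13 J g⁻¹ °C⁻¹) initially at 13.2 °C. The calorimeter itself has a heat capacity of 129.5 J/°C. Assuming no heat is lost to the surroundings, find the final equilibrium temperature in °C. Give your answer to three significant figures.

Heat lost by granite = heat gained by acetone + calorimeter.
(216.0)(0.812)(108.8 − T) = [(604.4)(2.13) + 129.5](T − 13.2)
175.392 (108.8 − T) = 1416.872 (T − 13.2)
19083 − 175.392 T = 1416.872 T − 18703
37786 = 1592.264 T
T = 23.73 °C

T_f = 23.7 °C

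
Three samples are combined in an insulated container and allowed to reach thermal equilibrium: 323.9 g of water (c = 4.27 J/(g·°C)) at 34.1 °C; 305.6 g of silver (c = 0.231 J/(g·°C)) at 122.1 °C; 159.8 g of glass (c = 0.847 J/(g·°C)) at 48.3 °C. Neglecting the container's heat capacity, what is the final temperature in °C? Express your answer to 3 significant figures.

T_f = 39.2 °C

Σ mᵢcᵢ(T − Tᵢ) = 0  ⇒  T = Σ mᵢcᵢTᵢ / Σ mᵢcᵢ
Σ mᵢcᵢ = 323.9×4.27 + 305.6×0.231 + 159.8×0.847 = 1588.9972
Σ mᵢcᵢTᵢ = 1383.053×34.1 + 70.5936×122.1 + 135.3506×48.3 = 62319
T = 62319 / 1588.9972 = 39.22 °C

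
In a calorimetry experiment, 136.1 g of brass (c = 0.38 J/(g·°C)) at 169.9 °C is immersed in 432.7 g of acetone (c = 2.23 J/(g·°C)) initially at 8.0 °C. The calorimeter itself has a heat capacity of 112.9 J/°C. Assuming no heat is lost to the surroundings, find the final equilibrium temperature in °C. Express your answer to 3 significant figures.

Heat lost by brass = heat gained by acetone + calorimeter.
(136.1)(0.38)(169.9 − T) = [(432.7)(2.23) + 112.9](T − 8.0)
51.718 (169.9 − T) = 1077.821 (T − 8.0)
8786.9 − 51.718 T = 1077.821 T − 8622.6
17409.5 = 1129.539 T
T = 15.41 °C

T_f = 15.4 °C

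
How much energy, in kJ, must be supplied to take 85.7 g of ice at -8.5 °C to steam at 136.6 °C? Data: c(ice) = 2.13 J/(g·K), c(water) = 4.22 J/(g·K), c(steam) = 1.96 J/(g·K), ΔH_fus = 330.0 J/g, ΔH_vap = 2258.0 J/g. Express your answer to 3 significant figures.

q = 266 kJ

q1 (heat ice -8.5→0.0 °C): 85.7 × 2.13 × 8.5 = 1552 J
q2 (melt at 0 °C): 85.7 × 330.0 = 28281 J
q3 (heat water 0.0→100.0 °C): 85.7 × 4.22 × 100.0 = 36165 J
q4 (vaporize at 100 °C): 85.7 × 2258.0 = 193511 J
q5 (heat steam 100.0→136.6 °C): 85.7 × 1.96 × 36.6 = 6148 J
Total: 1552 + 28281 + 36165 + 193511 + 6148 = 265657 J = 266 kJ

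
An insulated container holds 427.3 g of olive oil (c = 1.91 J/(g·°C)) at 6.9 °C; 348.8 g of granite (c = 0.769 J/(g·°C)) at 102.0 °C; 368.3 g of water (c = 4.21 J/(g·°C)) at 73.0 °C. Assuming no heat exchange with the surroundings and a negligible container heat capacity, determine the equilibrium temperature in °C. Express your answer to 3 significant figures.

Σ mᵢcᵢ(T − Tᵢ) = 0  ⇒  T = Σ mᵢcᵢTᵢ / Σ mᵢcᵢ
Σ mᵢcᵢ = 427.3×1.91 + 348.8×0.769 + 368.3×4.21 = 2634.9132
Σ mᵢcᵢTᵢ = 816.143×6.9 + 268.2272×102.0 + 1550.543×73.0 = 146180
T = 146180 / 2634.9132 = 55.48 °C

T_f = 55.5 °C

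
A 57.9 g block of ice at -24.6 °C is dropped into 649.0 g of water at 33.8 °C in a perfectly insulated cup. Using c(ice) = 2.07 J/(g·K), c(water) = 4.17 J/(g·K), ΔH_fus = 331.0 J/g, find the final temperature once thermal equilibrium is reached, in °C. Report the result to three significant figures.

T_f = 23.5 °C

Heat to bring ice to 0 °C and melt it: q₁ = 57.9×2.07×24.6 + 57.9×331.0 = 22113 J
Heat the water can supply cooling to 0 °C: 649.0×4.17×33.8 = 91474.0 J > q₁, so all ice melts.
Energy balance: 649.0×4.17×(33.8 − T) = 22113 + 57.9×4.17×(T − 0)
2706.33(33.8 − T) = 22113 + 241.443 T
91474.0 − 22113 = 2947.773 T
T = 69361.0 / 2947.773 = 23.53 °C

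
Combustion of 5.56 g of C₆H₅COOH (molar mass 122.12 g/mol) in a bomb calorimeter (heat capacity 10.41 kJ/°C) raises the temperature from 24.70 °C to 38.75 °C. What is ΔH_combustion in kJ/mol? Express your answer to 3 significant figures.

ΔT = 38.75 − 24.70 = 14.05 °C
q_cal = C_cal × ΔT = 10.41 × 14.05 = 146.2605 kJ
n = 5.56 / 122.12 = 0.04553 mol
q_rxn = −q_cal = -146.2605 kJ
ΔH = -146.2605 / 0.04553 = -3212 kJ/mol

ΔH = -3210 kJ/mol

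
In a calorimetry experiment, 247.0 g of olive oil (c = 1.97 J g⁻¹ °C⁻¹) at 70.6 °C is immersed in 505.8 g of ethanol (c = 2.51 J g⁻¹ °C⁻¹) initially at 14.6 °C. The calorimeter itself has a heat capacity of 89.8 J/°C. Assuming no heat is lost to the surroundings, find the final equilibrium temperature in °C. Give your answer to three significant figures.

Heat lost by olive oil = heat gained by ethanol + calorimeter.
(247.0)(1.97)(70.6 − T) = [(505.8)(2.51) + 89.8](T − 14.6)
486.59 (70.6 − T) = 1359.358 (T − 14.6)
34353 − 486.59 T = 1359.358 T − 19847
54200 = 1845.948 T
T = 29.36 °C

T_f = 29.4 °C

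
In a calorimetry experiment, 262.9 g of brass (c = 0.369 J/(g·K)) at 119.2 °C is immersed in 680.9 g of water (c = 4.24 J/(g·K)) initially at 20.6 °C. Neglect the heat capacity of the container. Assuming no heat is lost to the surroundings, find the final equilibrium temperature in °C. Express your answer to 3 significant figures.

T_f = 23.8 °C

Heat lost by brass = heat gained by water.
(262.9)(0.369)(119.2 − T) = (680.9)(4.24)(T − 20.6)
97.0101 (119.2 − T) = 2887.016 (T − 20.6)
11564 − 97.0101 T = 2887.016 T − 59473
71037 = 2984.0261 T
T = 23.81 °C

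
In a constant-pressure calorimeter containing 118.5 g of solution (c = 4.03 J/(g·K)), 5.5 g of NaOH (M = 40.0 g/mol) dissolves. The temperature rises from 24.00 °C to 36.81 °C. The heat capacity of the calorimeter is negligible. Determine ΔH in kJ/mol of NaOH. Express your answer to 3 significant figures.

|ΔT| = |36.81 − 24.00| = 12.81 °C
|q_surr| = (118.5 × 4.03) × 12.81 = 477.555 × 12.81 = 6117 J
n(NaOH) = 5.5 / 40.0 = 0.1375 mol
Temperature rose, so q_rxn = −|q_surr| = -6.117 kJ
ΔH = q_rxn / n = -44.49 kJ/mol

ΔH = -44.5 kJ/mol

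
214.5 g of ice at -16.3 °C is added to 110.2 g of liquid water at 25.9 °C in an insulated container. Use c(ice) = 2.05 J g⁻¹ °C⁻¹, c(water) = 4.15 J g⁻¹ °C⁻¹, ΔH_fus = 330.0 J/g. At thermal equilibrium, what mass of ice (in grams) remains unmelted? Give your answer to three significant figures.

Heat to warm all ice to 0 °C: 214.5×2.05×16.3 = 7167.5 J
Heat released by water cooling to 0 °C: 110.2×4.15×25.9 = 11845 J
11845 J < 7167.5 + 214.5×330.0 = 77952.5 J, so not all ice melts; final T = 0 °C.
Heat left for melting: 11845 − 7167.5 = 4677.5 J
Mass melted = 4677.5 / 330.0 = 14.17 g
Ice remaining = 214.5 − 14.17 = 200.33 g

m_ice remaining = 200 g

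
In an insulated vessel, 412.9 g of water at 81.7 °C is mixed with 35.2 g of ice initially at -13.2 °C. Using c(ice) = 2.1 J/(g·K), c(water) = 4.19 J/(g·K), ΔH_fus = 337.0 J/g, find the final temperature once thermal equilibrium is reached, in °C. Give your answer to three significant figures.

Heat to bring ice to 0 °C and melt it: q₁ = 35.2×2.1×13.2 + 35.2×337.0 = 12838 J
Heat the water can supply cooling to 0 °C: 412.9×4.19×81.7 = 141345 J > q₁, so all ice melts.
Energy balance: 412.9×4.19×(81.7 − T) = 12838 + 35.2×4.19×(T − 0)
1730.051(81.7 − T) = 12838 + 147.488 T
141345 − 12838 = 1877.539 T
T = 128507 / 1877.539 = 68.44 °C

T_f = 68.4 °C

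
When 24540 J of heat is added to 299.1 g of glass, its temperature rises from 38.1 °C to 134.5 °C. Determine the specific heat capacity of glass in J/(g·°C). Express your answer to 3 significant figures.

c = q / (m ΔT) = 24540 / (299.1 × 96.4)
c = 24540 / 28833.24 = 0.851 J/(g·°C)

c = 0.851 J/(g·°C)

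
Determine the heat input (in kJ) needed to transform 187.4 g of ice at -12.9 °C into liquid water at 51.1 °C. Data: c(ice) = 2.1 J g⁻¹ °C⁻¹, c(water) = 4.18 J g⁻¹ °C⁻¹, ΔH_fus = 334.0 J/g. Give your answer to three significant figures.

q1 (heat ice -12.9→0.0 °C): 187.4 × 2.1 × 12.9 = 5077 J
q2 (melt at 0 °C): 187.4 × 334.0 = 62592 J
q3 (heat water 0.0→51.1 °C): 187.4 × 4.18 × 51.1 = 40028 J
Total: 5077 + 62592 + 40028 = 107697 J = 108 kJ

q = 108 kJ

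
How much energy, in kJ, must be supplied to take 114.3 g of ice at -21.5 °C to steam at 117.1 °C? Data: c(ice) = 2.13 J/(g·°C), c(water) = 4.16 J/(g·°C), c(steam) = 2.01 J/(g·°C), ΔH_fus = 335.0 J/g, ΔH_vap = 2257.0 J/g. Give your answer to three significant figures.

q1 (heat ice -21.5→0.0 °C): 114.3 × 2.13 × 21.5 = 5234 J
q2 (melt at 0 °C): 114.3 × 335.0 = 38291 J
q3 (heat water 0.0→100.0 °C): 114.3 × 4.16 × 100.0 = 47549 J
q4 (vaporize at 100 °C): 114.3 × 2257.0 = 257975 J
q5 (heat steam 100.0→117.1 °C): 114.3 × 2.01 × 17.1 = 3929 J
Total: 5234 + 38291 + 47549 + 257975 + 3929 = 352978 J = 353 kJ

q = 353 kJ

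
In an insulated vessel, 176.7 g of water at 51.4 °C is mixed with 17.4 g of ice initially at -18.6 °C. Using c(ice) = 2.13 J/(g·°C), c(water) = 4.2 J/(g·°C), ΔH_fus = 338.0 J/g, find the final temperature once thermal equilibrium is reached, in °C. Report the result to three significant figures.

Heat to bring ice to 0 °C and melt it: q₁ = 17.4×2.13×18.6 + 17.4×338.0 = 6570.6 J
Heat the water can supply cooling to 0 °C: 176.7×4.2×51.4 = 38146.0 J > q₁, so all ice melts.
Energy balance: 176.7×4.2×(51.4 − T) = 6570.6 + 17.4×4.2×(T − 0)
742.14(51.4 − T) = 6570.6 + 73.08 T
38146.0 − 6570.6 = 815.22 T
T = 31575.4 / 815.22 = 38.73 °C

T_f = 38.7 °C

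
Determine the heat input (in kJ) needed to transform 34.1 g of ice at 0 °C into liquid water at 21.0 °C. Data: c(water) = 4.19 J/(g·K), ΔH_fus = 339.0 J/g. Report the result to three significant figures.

q = 14.6 kJ

q1 (melt at 0 °C): 34.1 × 339.0 = 11560 J
q2 (heat water 0.0→21.0 °C): 34.1 × 4.19 × 21.0 = 3000 J
Total: 11560 + 3000 = 14560 J = 14.6 kJ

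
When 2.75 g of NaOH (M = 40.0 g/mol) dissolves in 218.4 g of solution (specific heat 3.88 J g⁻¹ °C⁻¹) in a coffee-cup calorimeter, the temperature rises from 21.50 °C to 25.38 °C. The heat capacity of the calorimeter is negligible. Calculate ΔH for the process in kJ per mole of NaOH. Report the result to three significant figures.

|ΔT| = |25.38 − 21.50| = 3.88 °C
|q_surr| = (218.4 × 3.88) × 3.88 = 847.392 × 3.88 = 3288 J
n(NaOH) = 2.75 / 40.0 = 0.06875 mol
Temperature rose, so q_rxn = −|q_surr| = -3.288 kJ
ΔH = q_rxn / n = -47.83 kJ/mol

ΔH = -47.8 kJ/mol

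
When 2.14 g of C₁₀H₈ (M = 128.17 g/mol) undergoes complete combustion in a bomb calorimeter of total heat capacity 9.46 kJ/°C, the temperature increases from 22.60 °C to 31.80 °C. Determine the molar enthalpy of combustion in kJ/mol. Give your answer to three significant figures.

ΔT = 31.80 − 22.60 = 9.20 °C
q_cal = C_cal × ΔT = 9.46 × 9.20 = 87.032 kJ
n = 2.14 / 128.17 = 0.01670 mol
q_rxn = −q_cal = -87.032 kJ
ΔH = -87.032 / 0.01670 = -5211 kJ/mol

ΔH = -5210 kJ/mol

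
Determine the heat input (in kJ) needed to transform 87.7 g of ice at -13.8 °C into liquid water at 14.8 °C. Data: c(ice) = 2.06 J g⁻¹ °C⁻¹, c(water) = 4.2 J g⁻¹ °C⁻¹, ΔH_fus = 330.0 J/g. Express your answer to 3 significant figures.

q1 (heat ice -13.8→0.0 °C): 87.7 × 2.06 × 13.8 = 2493 J
q2 (melt at 0 °C): 87.7 × 330.0 = 28941 J
q3 (heat water 0.0→14.8 °C): 87.7 × 4.2 × 14.8 = 5451 J
Total: 2493 + 28941 + 5451 = 36885 J = 36.9 kJ

q = 36.9 kJ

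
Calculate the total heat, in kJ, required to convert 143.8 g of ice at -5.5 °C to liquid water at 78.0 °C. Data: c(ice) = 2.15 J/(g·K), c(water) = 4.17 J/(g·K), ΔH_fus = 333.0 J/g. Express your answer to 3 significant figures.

q1 (heat ice -5.5→0.0 °C): 143.8 × 2.15 × 5.5 = 1700 J
q2 (melt at 0 °C): 143.8 × 333.0 = 47885 J
q3 (heat water 0.0→78.0 °C): 143.8 × 4.17 × 78.0 = 46772 J
Total: 1700 + 47885 + 46772 = 96357 J = 96.4 kJ

q = 96.4 kJ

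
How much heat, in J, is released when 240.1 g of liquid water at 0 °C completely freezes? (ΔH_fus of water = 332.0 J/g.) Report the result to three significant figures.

q = m × ΔH_fus = 240.1 × 332.0 = 79710 J

q = 79700 J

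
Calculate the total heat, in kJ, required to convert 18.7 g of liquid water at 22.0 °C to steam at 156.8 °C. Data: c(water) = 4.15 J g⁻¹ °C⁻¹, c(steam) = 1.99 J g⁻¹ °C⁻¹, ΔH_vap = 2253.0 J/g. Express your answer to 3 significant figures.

q1 (heat water 22.0→100.0 °C): 18.7 × 4.15 × 78.0 = 6053 J
q2 (vaporize at 100 °C): 18.7 × 2253.0 = 42131 J
q3 (heat steam 100.0→156.8 °C): 18.7 × 1.99 × 56.8 = 2114 J
Total: 6053 + 42131 + 2114 = 50298 J = 50.3 kJ

q = 50.3 kJ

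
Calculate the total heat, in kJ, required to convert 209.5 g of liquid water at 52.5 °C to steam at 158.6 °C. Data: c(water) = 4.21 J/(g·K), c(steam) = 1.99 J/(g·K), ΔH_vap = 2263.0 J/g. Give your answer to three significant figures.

q1 (heat water 52.5→100.0 °C): 209.5 × 4.21 × 47.5 = 41895 J
q2 (vaporize at 100 °C): 209.5 × 2263.0 = 474099 J
q3 (heat steam 100.0→158.6 °C): 209.5 × 1.99 × 58.6 = 24431 J
Total: 41895 + 474099 + 24431 = 540425 J = 540 kJ

q = 540 kJ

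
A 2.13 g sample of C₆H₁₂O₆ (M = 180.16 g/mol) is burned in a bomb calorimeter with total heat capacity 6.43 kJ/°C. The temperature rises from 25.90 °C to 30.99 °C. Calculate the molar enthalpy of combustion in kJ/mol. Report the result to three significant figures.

ΔT = 30.99 − 25.90 = 5.09 °C
q_cal = C_cal × ΔT = 6.43 × 5.09 = 32.7287 kJ
n = 2.13 / 180.16 = 0.01182 mol
q_rxn = −q_cal = -32.7287 kJ
ΔH = -32.7287 / 0.01182 = -2769 kJ/mol

ΔH = -2770 kJ/mol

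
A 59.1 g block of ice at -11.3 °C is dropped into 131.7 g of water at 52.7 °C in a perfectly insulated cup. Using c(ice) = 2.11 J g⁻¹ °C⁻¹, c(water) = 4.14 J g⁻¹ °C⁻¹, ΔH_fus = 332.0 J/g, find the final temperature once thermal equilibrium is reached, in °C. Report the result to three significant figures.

Heat to bring ice to 0 °C and melt it: q₁ = 59.1×2.11×11.3 + 59.1×332.0 = 21030 J
Heat the water can supply cooling to 0 °C: 131.7×4.14×52.7 = 28734.0 J > q₁, so all ice melts.
Energy balance: 131.7×4.14×(52.7 − T) = 21030 + 59.1×4.14×(T − 0)
545.238(52.7 − T) = 21030 + 244.674 T
28734.0 − 21030 = 789.912 T
T = 7704.0 / 789.912 = 9.753 °C

T_f = 9.75 °C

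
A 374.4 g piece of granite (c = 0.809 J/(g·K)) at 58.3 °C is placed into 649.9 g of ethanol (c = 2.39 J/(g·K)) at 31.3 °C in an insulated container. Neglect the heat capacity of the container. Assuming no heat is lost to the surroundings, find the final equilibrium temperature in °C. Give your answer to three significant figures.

T_f = 35.7 °C

Heat lost by granite = heat gained by ethanol.
(374.4)(0.809)(58.3 − T) = (649.9)(2.39)(T − 31.3)
302.8896 (58.3 − T) = 1553.261 (T − 31.3)
17658 − 302.8896 T = 1553.261 T − 48617
66275 = 1856.1506 T
T = 35.71 °C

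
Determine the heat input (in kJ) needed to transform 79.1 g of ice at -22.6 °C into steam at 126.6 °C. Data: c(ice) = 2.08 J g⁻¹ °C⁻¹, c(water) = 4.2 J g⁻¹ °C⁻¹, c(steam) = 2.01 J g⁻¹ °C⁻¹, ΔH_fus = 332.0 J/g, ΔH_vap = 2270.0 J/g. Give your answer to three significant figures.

q1 (heat ice -22.6→0.0 °C): 79.1 × 2.08 × 22.6 = 3718 J
q2 (melt at 0 °C): 79.1 × 332.0 = 26261 J
q3 (heat water 0.0→100.0 °C): 79.1 × 4.2 × 100.0 = 33222 J
q4 (vaporize at 100 °C): 79.1 × 2270.0 = 179557 J
q5 (heat steam 100.0→126.6 °C): 79.1 × 2.01 × 26.6 = 4229 J
Total: 3718 + 26261 + 33222 + 179557 + 4229 = 246987 J = 247 kJ

q = 247 kJ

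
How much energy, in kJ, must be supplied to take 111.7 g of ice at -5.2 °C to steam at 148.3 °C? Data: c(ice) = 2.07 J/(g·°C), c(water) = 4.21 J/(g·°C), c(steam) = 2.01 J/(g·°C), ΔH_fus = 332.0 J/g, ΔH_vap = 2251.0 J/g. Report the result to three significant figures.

q = 348 kJ

q1 (heat ice -5.2→0.0 °C): 111.7 × 2.07 × 5.2 = 1202 J
q2 (melt at 0 °C): 111.7 × 332.0 = 37084 J
q3 (heat water 0.0→100.0 °C): 111.7 × 4.21 × 100.0 = 47026 J
q4 (vaporize at 100 °C): 111.7 × 2251.0 = 251437 J
q5 (heat steam 100.0→148.3 °C): 111.7 × 2.01 × 48.3 = 10844 J
Total: 1202 + 37084 + 47026 + 251437 + 10844 = 347593 J = 348 kJ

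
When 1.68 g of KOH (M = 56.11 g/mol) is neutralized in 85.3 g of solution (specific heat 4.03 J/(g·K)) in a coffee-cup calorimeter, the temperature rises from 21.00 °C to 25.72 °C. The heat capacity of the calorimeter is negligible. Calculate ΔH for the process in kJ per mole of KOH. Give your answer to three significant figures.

|ΔT| = |25.72 − 21.00| = 4.72 °C
|q_surr| = (85.3 × 4.03) × 4.72 = 343.759 × 4.72 = 1623 J
n(KOH) = 1.68 / 56.11 = 0.02994 mol
Temperature rose, so q_rxn = −|q_surr| = -1.623 kJ
ΔH = q_rxn / n = -54.21 kJ/mol

ΔH = -54.2 kJ/mol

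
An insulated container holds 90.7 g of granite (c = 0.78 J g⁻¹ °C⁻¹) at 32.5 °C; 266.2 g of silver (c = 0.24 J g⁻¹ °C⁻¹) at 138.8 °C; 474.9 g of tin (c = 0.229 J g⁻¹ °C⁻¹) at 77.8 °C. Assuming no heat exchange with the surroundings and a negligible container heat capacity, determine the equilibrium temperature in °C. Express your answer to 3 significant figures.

Σ mᵢcᵢ(T − Tᵢ) = 0  ⇒  T = Σ mᵢcᵢTᵢ / Σ mᵢcᵢ
Σ mᵢcᵢ = 90.7×0.78 + 266.2×0.24 + 474.9×0.229 = 243.3861
Σ mᵢcᵢTᵢ = 70.746×32.5 + 63.888×138.8 + 108.7521×77.8 = 19628
T = 19628 / 243.3861 = 80.646 °C

T_f = 80.6 °C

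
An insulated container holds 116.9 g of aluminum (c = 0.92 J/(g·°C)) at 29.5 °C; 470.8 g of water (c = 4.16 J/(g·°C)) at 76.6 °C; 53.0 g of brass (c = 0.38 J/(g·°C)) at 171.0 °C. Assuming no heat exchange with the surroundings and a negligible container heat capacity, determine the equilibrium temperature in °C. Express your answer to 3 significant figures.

T_f = 75.1 °C

Σ mᵢcᵢ(T − Tᵢ) = 0  ⇒  T = Σ mᵢcᵢTᵢ / Σ mᵢcᵢ
Σ mᵢcᵢ = 116.9×0.92 + 470.8×4.16 + 53.0×0.38 = 2086.216
Σ mᵢcᵢTᵢ = 107.548×29.5 + 1958.528×76.6 + 20.14×171.0 = 156640
T = 156640 / 2086.216 = 75.08 °C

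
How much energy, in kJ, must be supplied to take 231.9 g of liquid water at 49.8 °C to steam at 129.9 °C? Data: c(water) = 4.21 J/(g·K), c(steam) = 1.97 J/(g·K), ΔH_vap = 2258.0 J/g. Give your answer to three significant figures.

q = 586 kJ

q1 (heat water 49.8→100.0 °C): 231.9 × 4.21 × 50.2 = 49010 J
q2 (vaporize at 100 °C): 231.9 × 2258.0 = 523630 J
q3 (heat steam 100.0→129.9 °C): 231.9 × 1.97 × 29.9 = 13660 J
Total: 49010 + 523630 + 13660 = 586300 J = 586 kJ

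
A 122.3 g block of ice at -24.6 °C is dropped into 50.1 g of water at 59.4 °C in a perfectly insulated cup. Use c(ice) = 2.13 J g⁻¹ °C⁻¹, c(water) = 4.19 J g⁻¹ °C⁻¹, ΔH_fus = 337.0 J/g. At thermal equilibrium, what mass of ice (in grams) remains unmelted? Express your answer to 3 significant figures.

m_ice remaining = 104 g

Heat to warm all ice to 0 °C: 122.3×2.13×24.6 = 6408.3 J
Heat released by water cooling to 0 °C: 50.1×4.19×59.4 = 12469 J
12469 J < 6408.3 + 122.3×337.0 = 47623.4 J, so not all ice melts; final T = 0 °C.
Heat left for melting: 12469 − 6408.3 = 6060.7 J
Mass melted = 6060.7 / 337.0 = 17.98 g
Ice remaining = 122.3 − 17.98 = 104.32 g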